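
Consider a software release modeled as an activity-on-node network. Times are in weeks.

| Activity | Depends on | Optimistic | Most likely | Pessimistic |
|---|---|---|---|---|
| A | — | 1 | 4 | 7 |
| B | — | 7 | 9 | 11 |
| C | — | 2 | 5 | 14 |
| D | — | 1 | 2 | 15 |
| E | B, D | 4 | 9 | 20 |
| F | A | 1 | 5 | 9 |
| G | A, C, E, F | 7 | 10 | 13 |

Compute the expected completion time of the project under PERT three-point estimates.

29 weeks

te_A = (1 + 4·4 + 7)/6 = 24/6 = 4
te_B = (7 + 4·9 + 11)/6 = 54/6 = 9
te_C = (2 + 4·5 + 14)/6 = 36/6 = 6
te_D = (1 + 4·2 + 15)/6 = 24/6 = 4
te_E = (4 + 4·9 + 20)/6 = 60/6 = 10
te_F = (1 + 4·5 + 9)/6 = 30/6 = 5
te_G = (7 + 4·10 + 13)/6 = 60/6 = 10

Forward pass:
ES_A = 0; EF_A = 4
ES_B = 0; EF_B = 9
ES_C = 0; EF_C = 6
ES_D = 0; EF_D = 4
ES_E = max(EF_B=9, EF_D=4) = 9; EF_E = 9+10 = 19
ES_F = 4; EF_F = 4+5 = 9
ES_G = max(EF_A=4, EF_C=6, EF_E=19, EF_F=9) = 19; EF_G = 19+10 = 29
Expected project duration μ = 29 weeks. Critical path: B → E → G.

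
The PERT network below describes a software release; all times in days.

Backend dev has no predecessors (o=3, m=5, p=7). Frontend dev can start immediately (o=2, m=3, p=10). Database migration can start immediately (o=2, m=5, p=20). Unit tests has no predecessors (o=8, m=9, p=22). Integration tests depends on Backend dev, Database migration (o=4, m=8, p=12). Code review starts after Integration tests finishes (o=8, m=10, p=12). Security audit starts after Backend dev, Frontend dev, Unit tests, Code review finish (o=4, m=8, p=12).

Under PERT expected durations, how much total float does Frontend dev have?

21 days

te_Backend dev = (3 + 4·5 + 7)/6 = 30/6 = 5
te_Frontend dev = (2 + 4·3 + 10)/6 = 24/6 = 4
te_Database migration = (2 + 4·5 + 20)/6 = 42/6 = 7
te_Unit tests = (8 + 4·9 + 22)/6 = 66/6 = 11
te_Integration tests = (4 + 4·8 + 12)/6 = 48/6 = 8
te_Code review = (8 + 4·10 + 12)/6 = 60/6 = 10
te_Security audit = (4 + 4·8 + 12)/6 = 48/6 = 8

Forward pass:
ES_Backend dev = 0; EF_Backend dev = 5
ES_Frontend dev = 0; EF_Frontend dev = 4
ES_Database migration = 0; EF_Database migration = 7
ES_Unit tests = 0; EF_Unit tests = 11
ES_Integration tests = max(EF_Backend dev=5, EF_Database migration=7) = 7; EF_Integration tests = 7+8 = 15
ES_Code review = 15; EF_Code review = 15+10 = 25
ES_Security audit = max(EF_Backend dev=5, EF_Frontend dev=4, EF_Unit tests=11, EF_Code review=25) = 25; EF_Security audit = 25+8 = 33
Expected project duration μ = 33 days. Critical path: Database migration → Integration tests → Code review → Security audit.

Backward pass:
LF_Security audit = 33; LS_Security audit = 33−8 = 25
LF_Code review = LS_Security audit = 25; LS_Code review = 25−10 = 15
LF_Integration tests = LS_Code review = 15; LS_Integration tests = 15−8 = 7
LF_Unit tests = LS_Security audit = 25; LS_Unit tests = 25−11 = 14
LF_Database migration = LS_Integration tests = 7; LS_Database migration = 7−7 = 0
LF_Frontend dev = LS_Security audit = 25; LS_Frontend dev = 25−4 = 21
LF_Backend dev = min(LS_Integration tests=7, LS_Security audit=25) = 7; LS_Backend dev = 7−5 = 2
Slack_Frontend dev = LS_Frontend dev − ES_Frontend dev = 21 − 0 = 21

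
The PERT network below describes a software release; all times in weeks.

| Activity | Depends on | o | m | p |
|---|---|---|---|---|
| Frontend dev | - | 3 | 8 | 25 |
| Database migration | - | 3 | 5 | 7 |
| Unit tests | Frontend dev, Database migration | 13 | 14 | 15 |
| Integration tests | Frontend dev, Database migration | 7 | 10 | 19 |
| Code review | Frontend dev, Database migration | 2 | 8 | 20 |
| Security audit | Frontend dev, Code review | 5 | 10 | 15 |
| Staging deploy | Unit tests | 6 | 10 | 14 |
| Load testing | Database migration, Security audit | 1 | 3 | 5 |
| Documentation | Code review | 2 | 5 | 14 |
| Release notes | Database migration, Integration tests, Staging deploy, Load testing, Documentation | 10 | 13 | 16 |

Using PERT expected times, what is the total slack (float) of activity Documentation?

te_Frontend dev = (3 + 4·8 + 25)/6 = 60/6 = 10
te_Database migration = (3 + 4·5 + 7)/6 = 30/6 = 5
te_Unit tests = (13 + 4·14 + 15)/6 = 84/6 = 14
te_Integration tests = (7 + 4·10 + 19)/6 = 66/6 = 11
te_Code review = (2 + 4·8 + 20)/6 = 54/6 = 9
te_Security audit = (5 + 4·10 + 15)/6 = 60/6 = 10
te_Staging deploy = (6 + 4·10 + 14)/6 = 60/6 = 10
te_Load testing = (1 + 4·3 + 5)/6 = 18/6 = 3
te_Documentation = (2 + 4·5 + 14)/6 = 36/6 = 6
te_Release notes = (10 + 4·13 + 16)/6 = 78/6 = 13

Forward pass:
ES_Frontend dev = 0; EF_Frontend dev = 10
ES_Database migration = 0; EF_Database migration = 5
ES_Unit tests = max(EF_Frontend dev=10, EF_Database migration=5) = 10; EF_Unit tests = 10+14 = 24
ES_Integration tests = max(EF_Frontend dev=10, EF_Database migration=5) = 10; EF_Integration tests = 10+11 = 21
ES_Code review = max(EF_Frontend dev=10, EF_Database migration=5) = 10; EF_Code review = 10+9 = 19
ES_Security audit = max(EF_Frontend dev=10, EF_Code review=19) = 19; EF_Security audit = 19+10 = 29
ES_Staging deploy = 24; EF_Staging deploy = 24+10 = 34
ES_Load testing = max(EF_Database migration=5, EF_Security audit=29) = 29; EF_Load testing = 29+3 = 32
ES_Documentation = 19; EF_Documentation = 19+6 = 25
ES_Release notes = max(EF_Database migration=5, EF_Integration tests=21, EF_Staging deploy=34, EF_Load testing=32, EF_Documentation=25) = 34; EF_Release notes = 34+13 = 47
Expected project duration μ = 47 weeks. Critical path: Frontend dev → Unit tests → Staging deploy → Release notes.

Backward pass:
LF_Release notes = 47; LS_Release notes = 47−13 = 34
LF_Documentation = LS_Release notes = 34; LS_Documentation = 34−6 = 28
LF_Load testing = LS_Release notes = 34; LS_Load testing = 34−3 = 31
LF_Staging deploy = LS_Release notes = 34; LS_Staging deploy = 34−10 = 24
LF_Security audit = LS_Load testing = 31; LS_Security audit = 31−10 = 21
LF_Code review = min(LS_Security audit=21, LS_Documentation=28) = 21; LS_Code review = 21−9 = 12
LF_Integration tests = LS_Release notes = 34; LS_Integration tests = 34−11 = 23
LF_Unit tests = LS_Staging deploy = 24; LS_Unit tests = 24−14 = 10
LF_Database migration = min(LS_Unit tests=10, LS_Integration tests=23, LS_Code review=12, LS_Load testing=31, LS_Release notes=34) = 10; LS_Database migration = 10−5 = 5
LF_Frontend dev = min(LS_Unit tests=10, LS_Integration tests=23, LS_Code review=12, LS_Security audit=21) = 10; LS_Frontend dev = 10−10 = 0
Slack_Documentation = LS_Documentation − ES_Documentation = 28 − 19 = 9

9 weeks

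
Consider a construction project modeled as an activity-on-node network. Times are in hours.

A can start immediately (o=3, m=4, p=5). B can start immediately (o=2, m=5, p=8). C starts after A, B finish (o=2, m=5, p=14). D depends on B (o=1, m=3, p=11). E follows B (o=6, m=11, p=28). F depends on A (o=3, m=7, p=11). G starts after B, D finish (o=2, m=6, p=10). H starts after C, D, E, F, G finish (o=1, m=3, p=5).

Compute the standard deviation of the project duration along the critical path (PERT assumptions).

3.86 hours

te_A = (3 + 4·4 + 5)/6 = 24/6 = 4; σ²_A = ((5−3)/6)² = 0.111
te_B = (2 + 4·5 + 8)/6 = 30/6 = 5; σ²_B = ((8−2)/6)² = 1.000
te_C = (2 + 4·5 + 14)/6 = 36/6 = 6; σ²_C = ((14−2)/6)² = 4.000
te_D = (1 + 4·3 + 11)/6 = 24/6 = 4; σ²_D = ((11−1)/6)² = 2.778
te_E = (6 + 4·11 + 28)/6 = 78/6 = 13; σ²_E = ((28−6)/6)² = 13.444
te_F = (3 + 4·7 + 11)/6 = 42/6 = 7; σ²_F = ((11−3)/6)² = 1.778
te_G = (2 + 4·6 + 10)/6 = 36/6 = 6; σ²_G = ((10−2)/6)² = 1.778
te_H = (1 + 4·3 + 5)/6 = 18/6 = 3; σ²_H = ((5−1)/6)² = 0.444

Forward pass:
ES_A = 0; EF_A = 4
ES_B = 0; EF_B = 5
ES_C = max(EF_A=4, EF_B=5) = 5; EF_C = 5+6 = 11
ES_D = 5; EF_D = 5+4 = 9
ES_E = 5; EF_E = 5+13 = 18
ES_F = 4; EF_F = 4+7 = 11
ES_G = max(EF_B=5, EF_D=9) = 9; EF_G = 9+6 = 15
ES_H = max(EF_C=11, EF_D=9, EF_E=18, EF_F=11, EF_G=15) = 18; EF_H = 18+3 = 21
Expected project duration μ = 21 hours. Critical path: B → E → H.

Variance along critical path = 1.000 + 13.444 + 0.444 = 14.889
σ = √14.889 = 3.859 hours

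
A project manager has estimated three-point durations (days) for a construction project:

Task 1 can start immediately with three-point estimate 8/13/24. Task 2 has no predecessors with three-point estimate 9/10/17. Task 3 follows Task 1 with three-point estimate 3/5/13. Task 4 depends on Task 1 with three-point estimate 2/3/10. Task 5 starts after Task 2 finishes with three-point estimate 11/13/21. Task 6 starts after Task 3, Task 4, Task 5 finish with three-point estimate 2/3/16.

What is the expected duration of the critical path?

30 days

te_Task 1 = (8 + 4·13 + 24)/6 = 84/6 = 14
te_Task 2 = (9 + 4·10 + 17)/6 = 66/6 = 11
te_Task 3 = (3 + 4·5 + 13)/6 = 36/6 = 6
te_Task 4 = (2 + 4·3 + 10)/6 = 24/6 = 4
te_Task 5 = (11 + 4·13 + 21)/6 = 84/6 = 14
te_Task 6 = (2 + 4·3 + 16)/6 = 30/6 = 5

Forward pass:
ES_Task 1 = 0; EF_Task 1 = 14
ES_Task 2 = 0; EF_Task 2 = 11
ES_Task 3 = 14; EF_Task 3 = 14+6 = 20
ES_Task 4 = 14; EF_Task 4 = 14+4 = 18
ES_Task 5 = 11; EF_Task 5 = 11+14 = 25
ES_Task 6 = max(EF_Task 3=20, EF_Task 4=18, EF_Task 5=25) = 25; EF_Task 6 = 25+5 = 30
Expected project duration μ = 30 days. Critical path: Task 2 → Task 5 → Task 6.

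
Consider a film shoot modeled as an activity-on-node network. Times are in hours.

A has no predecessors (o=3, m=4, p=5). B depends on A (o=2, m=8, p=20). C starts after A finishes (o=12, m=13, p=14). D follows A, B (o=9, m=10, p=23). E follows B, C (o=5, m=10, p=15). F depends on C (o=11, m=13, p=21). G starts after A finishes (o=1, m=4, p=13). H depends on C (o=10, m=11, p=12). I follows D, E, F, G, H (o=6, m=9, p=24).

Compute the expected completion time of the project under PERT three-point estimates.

42 hours

te_A = (3 + 4·4 + 5)/6 = 24/6 = 4
te_B = (2 + 4·8 + 20)/6 = 54/6 = 9
te_C = (12 + 4·13 + 14)/6 = 78/6 = 13
te_D = (9 + 4·10 + 23)/6 = 72/6 = 12
te_E = (5 + 4·10 + 15)/6 = 60/6 = 10
te_F = (11 + 4·13 + 21)/6 = 84/6 = 14
te_G = (1 + 4·4 + 13)/6 = 30/6 = 5
te_H = (10 + 4·11 + 12)/6 = 66/6 = 11
te_I = (6 + 4·9 + 24)/6 = 66/6 = 11

Forward pass:
ES_A = 0; EF_A = 4
ES_B = 4; EF_B = 4+9 = 13
ES_C = 4; EF_C = 4+13 = 17
ES_D = max(EF_A=4, EF_B=13) = 13; EF_D = 13+12 = 25
ES_E = max(EF_B=13, EF_C=17) = 17; EF_E = 17+10 = 27
ES_F = 17; EF_F = 17+14 = 31
ES_G = 4; EF_G = 4+5 = 9
ES_H = 17; EF_H = 17+11 = 28
ES_I = max(EF_D=25, EF_E=27, EF_F=31, EF_G=9, EF_H=28) = 31; EF_I = 31+11 = 42
Expected project duration μ = 42 hours. Critical path: A → C → F → I.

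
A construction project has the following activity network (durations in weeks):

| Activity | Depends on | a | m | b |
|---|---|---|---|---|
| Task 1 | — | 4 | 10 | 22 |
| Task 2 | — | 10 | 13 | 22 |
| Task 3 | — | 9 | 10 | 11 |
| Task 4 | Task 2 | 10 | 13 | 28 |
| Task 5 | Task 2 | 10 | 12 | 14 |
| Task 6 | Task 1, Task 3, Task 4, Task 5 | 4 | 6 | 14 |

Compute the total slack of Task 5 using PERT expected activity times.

te_Task 1 = (4 + 4·10 + 22)/6 = 66/6 = 11
te_Task 2 = (10 + 4·13 + 22)/6 = 84/6 = 14
te_Task 3 = (9 + 4·10 + 11)/6 = 60/6 = 10
te_Task 4 = (10 + 4·13 + 28)/6 = 90/6 = 15
te_Task 5 = (10 + 4·12 + 14)/6 = 72/6 = 12
te_Task 6 = (4 + 4·6 + 14)/6 = 42/6 = 7

Forward pass:
ES_Task 1 = 0; EF_Task 1 = 11
ES_Task 2 = 0; EF_Task 2 = 14
ES_Task 3 = 0; EF_Task 3 = 10
ES_Task 4 = 14; EF_Task 4 = 14+15 = 29
ES_Task 5 = 14; EF_Task 5 = 14+12 = 26
ES_Task 6 = max(EF_Task 1=11, EF_Task 3=10, EF_Task 4=29, EF_Task 5=26) = 29; EF_Task 6 = 29+7 = 36
Expected project duration μ = 36 weeks. Critical path: Task 2 → Task 4 → Task 6.

Backward pass:
LF_Task 6 = 36; LS_Task 6 = 36−7 = 29
LF_Task 5 = LS_Task 6 = 29; LS_Task 5 = 29−12 = 17
LF_Task 4 = LS_Task 6 = 29; LS_Task 4 = 29−15 = 14
LF_Task 3 = LS_Task 6 = 29; LS_Task 3 = 29−10 = 19
LF_Task 2 = min(LS_Task 4=14, LS_Task 5=17) = 14; LS_Task 2 = 14−14 = 0
LF_Task 1 = LS_Task 6 = 29; LS_Task 1 = 29−11 = 18
Slack_Task 5 = LS_Task 5 − ES_Task 5 = 17 − 14 = 3

3 weeks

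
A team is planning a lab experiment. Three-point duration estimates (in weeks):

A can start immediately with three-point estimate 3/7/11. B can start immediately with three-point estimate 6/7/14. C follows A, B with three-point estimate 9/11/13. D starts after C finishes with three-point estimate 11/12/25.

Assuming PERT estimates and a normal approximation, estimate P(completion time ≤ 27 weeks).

te_A = (3 + 4·7 + 11)/6 = 42/6 = 7; σ²_A = ((11−3)/6)² = 1.778
te_B = (6 + 4·7 + 14)/6 = 48/6 = 8; σ²_B = ((14−6)/6)² = 1.778
te_C = (9 + 4·11 + 13)/6 = 66/6 = 11; σ²_C = ((13−9)/6)² = 0.444
te_D = (11 + 4·12 + 25)/6 = 84/6 = 14; σ²_D = ((25−11)/6)² = 5.444

Forward pass:
ES_A = 0; EF_A = 7
ES_B = 0; EF_B = 8
ES_C = max(EF_A=7, EF_B=8) = 8; EF_C = 8+11 = 19
ES_D = 19; EF_D = 19+14 = 33
Expected project duration μ = 33 weeks. Critical path: B → C → D.

Variance along critical path = 1.778 + 0.444 + 5.444 = 7.667; σ = √7.667 = 2.769 weeks.
Z = (27 − 33) / 2.769 = -2.167
P(T ≤ 27) = Φ(-2.167) ≈ 0.015

0.015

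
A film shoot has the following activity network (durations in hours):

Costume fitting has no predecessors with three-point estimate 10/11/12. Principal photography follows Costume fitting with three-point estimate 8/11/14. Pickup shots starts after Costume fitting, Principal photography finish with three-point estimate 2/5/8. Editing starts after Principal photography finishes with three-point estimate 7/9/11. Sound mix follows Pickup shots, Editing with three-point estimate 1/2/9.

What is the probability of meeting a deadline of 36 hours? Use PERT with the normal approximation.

te_Costume fitting = (10 + 4·11 + 12)/6 = 66/6 = 11; σ²_Costume fitting = ((12−10)/6)² = 0.111
te_Principal photography = (8 + 4·11 + 14)/6 = 66/6 = 11; σ²_Principal photography = ((14−8)/6)² = 1.000
te_Pickup shots = (2 + 4·5 + 8)/6 = 30/6 = 5; σ²_Pickup shots = ((8−2)/6)² = 1.000
te_Editing = (7 + 4·9 + 11)/6 = 54/6 = 9; σ²_Editing = ((11−7)/6)² = 0.444
te_Sound mix = (1 + 4·2 + 9)/6 = 18/6 = 3; σ²_Sound mix = ((9−1)/6)² = 1.778

Forward pass:
ES_Costume fitting = 0; EF_Costume fitting = 11
ES_Principal photography = 11; EF_Principal photography = 11+11 = 22
ES_Pickup shots = max(EF_Costume fitting=11, EF_Principal photography=22) = 22; EF_Pickup shots = 22+5 = 27
ES_Editing = 22; EF_Editing = 22+9 = 31
ES_Sound mix = max(EF_Pickup shots=27, EF_Editing=31) = 31; EF_Sound mix = 31+3 = 34
Expected project duration μ = 34 hours. Critical path: Costume fitting → Principal photography → Editing → Sound mix.

Variance along critical path = 0.111 + 1.000 + 0.444 + 1.778 = 3.333; σ = √3.333 = 1.826 hours.
Z = (36 − 34) / 1.826 = 1.095
P(T ≤ 36) = Φ(1.095) ≈ 0.863

0.863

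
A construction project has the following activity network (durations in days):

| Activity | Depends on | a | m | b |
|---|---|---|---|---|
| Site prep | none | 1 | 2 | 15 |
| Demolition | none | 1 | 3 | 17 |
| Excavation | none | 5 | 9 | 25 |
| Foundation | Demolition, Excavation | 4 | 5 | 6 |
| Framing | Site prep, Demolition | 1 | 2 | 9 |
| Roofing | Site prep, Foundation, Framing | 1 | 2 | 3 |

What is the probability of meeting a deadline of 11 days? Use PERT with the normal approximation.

te_Site prep = (1 + 4·2 + 15)/6 = 24/6 = 4; σ²_Site prep = ((15−1)/6)² = 5.444
te_Demolition = (1 + 4·3 + 17)/6 = 30/6 = 5; σ²_Demolition = ((17−1)/6)² = 7.111
te_Excavation = (5 + 4·9 + 25)/6 = 66/6 = 11; σ²_Excavation = ((25−5)/6)² = 11.111
te_Foundation = (4 + 4·5 + 6)/6 = 30/6 = 5; σ²_Foundation = ((6−4)/6)² = 0.111
te_Framing = (1 + 4·2 + 9)/6 = 18/6 = 3; σ²_Framing = ((9−1)/6)² = 1.778
te_Roofing = (1 + 4·2 + 3)/6 = 12/6 = 2; σ²_Roofing = ((3−1)/6)² = 0.111

Forward pass:
ES_Site prep = 0; EF_Site prep = 4
ES_Demolition = 0; EF_Demolition = 5
ES_Excavation = 0; EF_Excavation = 11
ES_Foundation = max(EF_Demolition=5, EF_Excavation=11) = 11; EF_Foundation = 11+5 = 16
ES_Framing = max(EF_Site prep=4, EF_Demolition=5) = 5; EF_Framing = 5+3 = 8
ES_Roofing = max(EF_Site prep=4, EF_Foundation=16, EF_Framing=8) = 16; EF_Roofing = 16+2 = 18
Expected project duration μ = 18 days. Critical path: Excavation → Foundation → Roofing.

Variance along critical path = 11.111 + 0.111 + 0.111 = 11.333; σ = √11.333 = 3.367 days.
Z = (11 − 18) / 3.367 = -2.079
P(T ≤ 11) = Φ(-2.079) ≈ 0.019

0.019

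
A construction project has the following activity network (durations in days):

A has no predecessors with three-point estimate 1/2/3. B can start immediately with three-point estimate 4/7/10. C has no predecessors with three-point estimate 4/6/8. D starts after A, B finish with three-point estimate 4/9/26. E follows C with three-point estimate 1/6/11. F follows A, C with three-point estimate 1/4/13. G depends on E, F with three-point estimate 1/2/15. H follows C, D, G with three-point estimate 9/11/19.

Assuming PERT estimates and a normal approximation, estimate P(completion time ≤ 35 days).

0.886

te_A = (1 + 4·2 + 3)/6 = 12/6 = 2; σ²_A = ((3−1)/6)² = 0.111
te_B = (4 + 4·7 + 10)/6 = 42/6 = 7; σ²_B = ((10−4)/6)² = 1.000
te_C = (4 + 4·6 + 8)/6 = 36/6 = 6; σ²_C = ((8−4)/6)² = 0.444
te_D = (4 + 4·9 + 26)/6 = 66/6 = 11; σ²_D = ((26−4)/6)² = 13.444
te_E = (1 + 4·6 + 11)/6 = 36/6 = 6; σ²_E = ((11−1)/6)² = 2.778
te_F = (1 + 4·4 + 13)/6 = 30/6 = 5; σ²_F = ((13−1)/6)² = 4.000
te_G = (1 + 4·2 + 15)/6 = 24/6 = 4; σ²_G = ((15−1)/6)² = 5.444
te_H = (9 + 4·11 + 19)/6 = 72/6 = 12; σ²_H = ((19−9)/6)² = 2.778

Forward pass:
ES_A = 0; EF_A = 2
ES_B = 0; EF_B = 7
ES_C = 0; EF_C = 6
ES_D = max(EF_A=2, EF_B=7) = 7; EF_D = 7+11 = 18
ES_E = 6; EF_E = 6+6 = 12
ES_F = max(EF_A=2, EF_C=6) = 6; EF_F = 6+5 = 11
ES_G = max(EF_E=12, EF_F=11) = 12; EF_G = 12+4 = 16
ES_H = max(EF_C=6, EF_D=18, EF_G=16) = 18; EF_H = 18+12 = 30
Expected project duration μ = 30 days. Critical path: B → D → H.

Variance along critical path = 1.000 + 13.444 + 2.778 = 17.222; σ = √17.222 = 4.150 days.
Z = (35 − 30) / 4.150 = 1.205
P(T ≤ 35) = Φ(1.205) ≈ 0.886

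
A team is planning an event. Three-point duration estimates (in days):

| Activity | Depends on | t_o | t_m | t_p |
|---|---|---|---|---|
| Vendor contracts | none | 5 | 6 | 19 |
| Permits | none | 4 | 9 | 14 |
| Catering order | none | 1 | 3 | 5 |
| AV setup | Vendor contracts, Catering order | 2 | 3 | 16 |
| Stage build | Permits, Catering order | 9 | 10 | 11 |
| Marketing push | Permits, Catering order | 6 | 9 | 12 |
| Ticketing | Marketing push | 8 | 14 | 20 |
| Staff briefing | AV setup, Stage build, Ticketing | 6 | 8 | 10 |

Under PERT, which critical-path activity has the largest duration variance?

Ticketing

te_Vendor contracts = (5 + 4·6 + 19)/6 = 48/6 = 8; σ²_Vendor contracts = ((19−5)/6)² = 5.444
te_Permits = (4 + 4·9 + 14)/6 = 54/6 = 9; σ²_Permits = ((14−4)/6)² = 2.778
te_Catering order = (1 + 4·3 + 5)/6 = 18/6 = 3; σ²_Catering order = ((5−1)/6)² = 0.444
te_AV setup = (2 + 4·3 + 16)/6 = 30/6 = 5; σ²_AV setup = ((16−2)/6)² = 5.444
te_Stage build = (9 + 4·10 + 11)/6 = 60/6 = 10; σ²_Stage build = ((11−9)/6)² = 0.111
te_Marketing push = (6 + 4·9 + 12)/6 = 54/6 = 9; σ²_Marketing push = ((12−6)/6)² = 1.000
te_Ticketing = (8 + 4·14 + 20)/6 = 84/6 = 14; σ²_Ticketing = ((20−8)/6)² = 4.000
te_Staff briefing = (6 + 4·8 + 10)/6 = 48/6 = 8; σ²_Staff briefing = ((10−6)/6)² = 0.444

Forward pass:
ES_Vendor contracts = 0; EF_Vendor contracts = 8
ES_Permits = 0; EF_Permits = 9
ES_Catering order = 0; EF_Catering order = 3
ES_AV setup = max(EF_Vendor contracts=8, EF_Catering order=3) = 8; EF_AV setup = 8+5 = 13
ES_Stage build = max(EF_Permits=9, EF_Catering order=3) = 9; EF_Stage build = 9+10 = 19
ES_Marketing push = max(EF_Permits=9, EF_Catering order=3) = 9; EF_Marketing push = 9+9 = 18
ES_Ticketing = 18; EF_Ticketing = 18+14 = 32
ES_Staff briefing = max(EF_AV setup=13, EF_Stage build=19, EF_Ticketing=32) = 32; EF_Staff briefing = 32+8 = 40
Expected project duration μ = 40 days. Critical path: Permits → Marketing push → Ticketing → Staff briefing.

Variances on critical path: σ²_Permits=2.778, σ²_Marketing push=1.000, σ²_Ticketing=4.000, σ²_Staff briefing=0.444.
Largest is σ²_Ticketing = 4.000.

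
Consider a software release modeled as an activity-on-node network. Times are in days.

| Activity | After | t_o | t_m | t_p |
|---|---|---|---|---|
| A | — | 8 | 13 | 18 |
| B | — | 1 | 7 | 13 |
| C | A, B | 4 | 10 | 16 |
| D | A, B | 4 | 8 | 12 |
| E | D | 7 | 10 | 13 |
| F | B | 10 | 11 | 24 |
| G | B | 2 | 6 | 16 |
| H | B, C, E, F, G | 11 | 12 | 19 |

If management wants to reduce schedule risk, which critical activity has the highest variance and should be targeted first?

A

te_A = (8 + 4·13 + 18)/6 = 78/6 = 13; σ²_A = ((18−8)/6)² = 2.778
te_B = (1 + 4·7 + 13)/6 = 42/6 = 7; σ²_B = ((13−1)/6)² = 4.000
te_C = (4 + 4·10 + 16)/6 = 60/6 = 10; σ²_C = ((16−4)/6)² = 4.000
te_D = (4 + 4·8 + 12)/6 = 48/6 = 8; σ²_D = ((12−4)/6)² = 1.778
te_E = (7 + 4·10 + 13)/6 = 60/6 = 10; σ²_E = ((13−7)/6)² = 1.000
te_F = (10 + 4·11 + 24)/6 = 78/6 = 13; σ²_F = ((24−10)/6)² = 5.444
te_G = (2 + 4·6 + 16)/6 = 42/6 = 7; σ²_G = ((16−2)/6)² = 5.444
te_H = (11 + 4·12 + 19)/6 = 78/6 = 13; σ²_H = ((19−11)/6)² = 1.778

Forward pass:
ES_A = 0; EF_A = 13
ES_B = 0; EF_B = 7
ES_C = max(EF_A=13, EF_B=7) = 13; EF_C = 13+10 = 23
ES_D = max(EF_A=13, EF_B=7) = 13; EF_D = 13+8 = 21
ES_E = 21; EF_E = 21+10 = 31
ES_F = 7; EF_F = 7+13 = 20
ES_G = 7; EF_G = 7+7 = 14
ES_H = max(EF_B=7, EF_C=23, EF_E=31, EF_F=20, EF_G=14) = 31; EF_H = 31+13 = 44
Expected project duration μ = 44 days. Critical path: A → D → E → H.

Variances on critical path: σ²_A=2.778, σ²_D=1.778, σ²_E=1.000, σ²_H=1.778.
Largest is σ²_A = 2.778.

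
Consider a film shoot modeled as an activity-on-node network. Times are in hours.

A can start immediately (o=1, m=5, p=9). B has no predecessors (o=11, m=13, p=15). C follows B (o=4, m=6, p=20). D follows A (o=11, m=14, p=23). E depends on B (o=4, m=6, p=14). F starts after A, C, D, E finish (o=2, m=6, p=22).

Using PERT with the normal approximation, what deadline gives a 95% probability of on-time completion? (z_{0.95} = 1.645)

te_A = (1 + 4·5 + 9)/6 = 30/6 = 5; σ²_A = ((9−1)/6)² = 1.778
te_B = (11 + 4·13 + 15)/6 = 78/6 = 13; σ²_B = ((15−11)/6)² = 0.444
te_C = (4 + 4·6 + 20)/6 = 48/6 = 8; σ²_C = ((20−4)/6)² = 7.111
te_D = (11 + 4·14 + 23)/6 = 90/6 = 15; σ²_D = ((23−11)/6)² = 4.000
te_E = (4 + 4·6 + 14)/6 = 42/6 = 7; σ²_E = ((14−4)/6)² = 2.778
te_F = (2 + 4·6 + 22)/6 = 48/6 = 8; σ²_F = ((22−2)/6)² = 11.111

Forward pass:
ES_A = 0; EF_A = 5
ES_B = 0; EF_B = 13
ES_C = 13; EF_C = 13+8 = 21
ES_D = 5; EF_D = 5+15 = 20
ES_E = 13; EF_E = 13+7 = 20
ES_F = max(EF_A=5, EF_C=21, EF_D=20, EF_E=20) = 21; EF_F = 21+8 = 29
Expected project duration μ = 29 hours. Critical path: B → C → F.

Variance along critical path = 0.444 + 7.111 + 11.111 = 18.667; σ = 4.320 hours.
D = μ + z·σ = 29 + 1.645·4.320 = 36.1 hours

36.1 hours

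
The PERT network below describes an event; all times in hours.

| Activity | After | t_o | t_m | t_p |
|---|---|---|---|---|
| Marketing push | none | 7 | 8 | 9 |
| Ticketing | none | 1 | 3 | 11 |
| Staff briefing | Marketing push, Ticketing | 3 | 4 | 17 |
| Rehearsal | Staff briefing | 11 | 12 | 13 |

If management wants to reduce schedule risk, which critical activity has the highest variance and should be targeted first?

te_Marketing push = (7 + 4·8 + 9)/6 = 48/6 = 8; σ²_Marketing push = ((9−7)/6)² = 0.111
te_Ticketing = (1 + 4·3 + 11)/6 = 24/6 = 4; σ²_Ticketing = ((11−1)/6)² = 2.778
te_Staff briefing = (3 + 4·4 + 17)/6 = 36/6 = 6; σ²_Staff briefing = ((17−3)/6)² = 5.444
te_Rehearsal = (11 + 4·12 + 13)/6 = 72/6 = 12; σ²_Rehearsal = ((13−11)/6)² = 0.111

Forward pass:
ES_Marketing push = 0; EF_Marketing push = 8
ES_Ticketing = 0; EF_Ticketing = 4
ES_Staff briefing = max(EF_Marketing push=8, EF_Ticketing=4) = 8; EF_Staff briefing = 8+6 = 14
ES_Rehearsal = 14; EF_Rehearsal = 14+12 = 26
Expected project duration μ = 26 hours. Critical path: Marketing push → Staff briefing → Rehearsal.

Variances on critical path: σ²_Marketing push=0.111, σ²_Staff briefing=5.444, σ²_Rehearsal=0.111.
Largest is σ²_Staff briefing = 5.444.

Staff briefing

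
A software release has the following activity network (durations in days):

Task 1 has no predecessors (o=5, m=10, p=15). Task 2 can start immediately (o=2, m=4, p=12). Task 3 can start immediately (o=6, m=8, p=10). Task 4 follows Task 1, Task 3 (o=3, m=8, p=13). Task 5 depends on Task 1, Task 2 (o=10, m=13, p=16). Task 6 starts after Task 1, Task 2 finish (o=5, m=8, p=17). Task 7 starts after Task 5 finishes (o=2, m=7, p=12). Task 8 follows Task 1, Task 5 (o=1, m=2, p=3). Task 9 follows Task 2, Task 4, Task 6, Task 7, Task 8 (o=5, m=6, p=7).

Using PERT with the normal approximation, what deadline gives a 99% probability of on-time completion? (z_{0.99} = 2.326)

te_Task 1 = (5 + 4·10 + 15)/6 = 60/6 = 10; σ²_Task 1 = ((15−5)/6)² = 2.778
te_Task 2 = (2 + 4·4 + 12)/6 = 30/6 = 5; σ²_Task 2 = ((12−2)/6)² = 2.778
te_Task 3 = (6 + 4·8 + 10)/6 = 48/6 = 8; σ²_Task 3 = ((10−6)/6)² = 0.444
te_Task 4 = (3 + 4·8 + 13)/6 = 48/6 = 8; σ²_Task 4 = ((13−3)/6)² = 2.778
te_Task 5 = (10 + 4·13 + 16)/6 = 78/6 = 13; σ²_Task 5 = ((16−10)/6)² = 1.000
te_Task 6 = (5 + 4·8 + 17)/6 = 54/6 = 9; σ²_Task 6 = ((17−5)/6)² = 4.000
te_Task 7 = (2 + 4·7 + 12)/6 = 42/6 = 7; σ²_Task 7 = ((12−2)/6)² = 2.778
te_Task 8 = (1 + 4·2 + 3)/6 = 12/6 = 2; σ²_Task 8 = ((3−1)/6)² = 0.111
te_Task 9 = (5 + 4·6 + 7)/6 = 36/6 = 6; σ²_Task 9 = ((7−5)/6)² = 0.111

Forward pass:
ES_Task 1 = 0; EF_Task 1 = 10
ES_Task 2 = 0; EF_Task 2 = 5
ES_Task 3 = 0; EF_Task 3 = 8
ES_Task 4 = max(EF_Task 1=10, EF_Task 3=8) = 10; EF_Task 4 = 10+8 = 18
ES_Task 5 = max(EF_Task 1=10, EF_Task 2=5) = 10; EF_Task 5 = 10+13 = 23
ES_Task 6 = max(EF_Task 1=10, EF_Task 2=5) = 10; EF_Task 6 = 10+9 = 19
ES_Task 7 = 23; EF_Task 7 = 23+7 = 30
ES_Task 8 = max(EF_Task 1=10, EF_Task 5=23) = 23; EF_Task 8 = 23+2 = 25
ES_Task 9 = max(EF_Task 2=5, EF_Task 4=18, EF_Task 6=19, EF_Task 7=30, EF_Task 8=25) = 30; EF_Task 9 = 30+6 = 36
Expected project duration μ = 36 days. Critical path: Task 1 → Task 5 → Task 7 → Task 9.

Variance along critical path = 2.778 + 1.000 + 2.778 + 0.111 = 6.667; σ = 2.582 days.
D = μ + z·σ = 36 + 2.326·2.582 = 42.0 days

42.0 days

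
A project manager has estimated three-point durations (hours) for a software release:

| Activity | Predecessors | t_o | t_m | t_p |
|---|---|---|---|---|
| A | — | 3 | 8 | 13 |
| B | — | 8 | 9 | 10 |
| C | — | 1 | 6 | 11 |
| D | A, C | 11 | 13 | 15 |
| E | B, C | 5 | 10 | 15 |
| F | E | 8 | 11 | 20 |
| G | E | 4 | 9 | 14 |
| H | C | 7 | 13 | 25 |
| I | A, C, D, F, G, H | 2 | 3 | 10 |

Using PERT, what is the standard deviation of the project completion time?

te_A = (3 + 4·8 + 13)/6 = 48/6 = 8; σ²_A = ((13−3)/6)² = 2.778
te_B = (8 + 4·9 + 10)/6 = 54/6 = 9; σ²_B = ((10−8)/6)² = 0.111
te_C = (1 + 4·6 + 11)/6 = 36/6 = 6; σ²_C = ((11−1)/6)² = 2.778
te_D = (11 + 4·13 + 15)/6 = 78/6 = 13; σ²_D = ((15−11)/6)² = 0.444
te_E = (5 + 4·10 + 15)/6 = 60/6 = 10; σ²_E = ((15−5)/6)² = 2.778
te_F = (8 + 4·11 + 20)/6 = 72/6 = 12; σ²_F = ((20−8)/6)² = 4.000
te_G = (4 + 4·9 + 14)/6 = 54/6 = 9; σ²_G = ((14−4)/6)² = 2.778
te_H = (7 + 4·13 + 25)/6 = 84/6 = 14; σ²_H = ((25−7)/6)² = 9.000
te_I = (2 + 4·3 + 10)/6 = 24/6 = 4; σ²_I = ((10−2)/6)² = 1.778

Forward pass:
ES_A = 0; EF_A = 8
ES_B = 0; EF_B = 9
ES_C = 0; EF_C = 6
ES_D = max(EF_A=8, EF_C=6) = 8; EF_D = 8+13 = 21
ES_E = max(EF_B=9, EF_C=6) = 9; EF_E = 9+10 = 19
ES_F = 19; EF_F = 19+12 = 31
ES_G = 19; EF_G = 19+9 = 28
ES_H = 6; EF_H = 6+14 = 20
ES_I = max(EF_A=8, EF_C=6, EF_D=21, EF_F=31, EF_G=28, EF_H=20) = 31; EF_I = 31+4 = 35
Expected project duration μ = 35 hours. Critical path: B → E → F → I.

Variance along critical path = 0.111 + 2.778 + 4.000 + 1.778 = 8.667
σ = √8.667 = 2.944 hours

2.94 hours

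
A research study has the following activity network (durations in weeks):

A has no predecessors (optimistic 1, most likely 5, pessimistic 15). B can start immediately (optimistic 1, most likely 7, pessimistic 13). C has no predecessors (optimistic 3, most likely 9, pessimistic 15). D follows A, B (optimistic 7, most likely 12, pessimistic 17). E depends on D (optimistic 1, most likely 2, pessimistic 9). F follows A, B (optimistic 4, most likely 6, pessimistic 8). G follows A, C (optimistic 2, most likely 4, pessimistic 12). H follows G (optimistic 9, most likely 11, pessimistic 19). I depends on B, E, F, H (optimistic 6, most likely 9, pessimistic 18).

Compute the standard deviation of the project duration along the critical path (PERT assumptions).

te_A = (1 + 4·5 + 15)/6 = 36/6 = 6; σ²_A = ((15−1)/6)² = 5.444
te_B = (1 + 4·7 + 13)/6 = 42/6 = 7; σ²_B = ((13−1)/6)² = 4.000
te_C = (3 + 4·9 + 15)/6 = 54/6 = 9; σ²_C = ((15−3)/6)² = 4.000
te_D = (7 + 4·12 + 17)/6 = 72/6 = 12; σ²_D = ((17−7)/6)² = 2.778
te_E = (1 + 4·2 + 9)/6 = 18/6 = 3; σ²_E = ((9−1)/6)² = 1.778
te_F = (4 + 4·6 + 8)/6 = 36/6 = 6; σ²_F = ((8−4)/6)² = 0.444
te_G = (2 + 4·4 + 12)/6 = 30/6 = 5; σ²_G = ((12−2)/6)² = 2.778
te_H = (9 + 4·11 + 19)/6 = 72/6 = 12; σ²_H = ((19−9)/6)² = 2.778
te_I = (6 + 4·9 + 18)/6 = 60/6 = 10; σ²_I = ((18−6)/6)² = 4.000

Forward pass:
ES_A = 0; EF_A = 6
ES_B = 0; EF_B = 7
ES_C = 0; EF_C = 9
ES_D = max(EF_A=6, EF_B=7) = 7; EF_D = 7+12 = 19
ES_E = 19; EF_E = 19+3 = 22
ES_F = max(EF_A=6, EF_B=7) = 7; EF_F = 7+6 = 13
ES_G = max(EF_A=6, EF_C=9) = 9; EF_G = 9+5 = 14
ES_H = 14; EF_H = 14+12 = 26
ES_I = max(EF_B=7, EF_E=22, EF_F=13, EF_H=26) = 26; EF_I = 26+10 = 36
Expected project duration μ = 36 weeks. Critical path: C → G → H → I.

Variance along critical path = 4.000 + 2.778 + 2.778 + 4.000 = 13.556
σ = √13.556 = 3.682 weeks

3.68 weeks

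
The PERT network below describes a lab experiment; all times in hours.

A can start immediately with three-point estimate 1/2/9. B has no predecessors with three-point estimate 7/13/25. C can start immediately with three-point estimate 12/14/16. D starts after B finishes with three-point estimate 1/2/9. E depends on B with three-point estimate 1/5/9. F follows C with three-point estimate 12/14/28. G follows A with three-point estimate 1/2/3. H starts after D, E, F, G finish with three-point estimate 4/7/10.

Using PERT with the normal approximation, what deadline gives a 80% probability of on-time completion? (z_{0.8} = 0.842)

39.5 hours

te_A = (1 + 4·2 + 9)/6 = 18/6 = 3; σ²_A = ((9−1)/6)² = 1.778
te_B = (7 + 4·13 + 25)/6 = 84/6 = 14; σ²_B = ((25−7)/6)² = 9.000
te_C = (12 + 4·14 + 16)/6 = 84/6 = 14; σ²_C = ((16−12)/6)² = 0.444
te_D = (1 + 4·2 + 9)/6 = 18/6 = 3; σ²_D = ((9−1)/6)² = 1.778
te_E = (1 + 4·5 + 9)/6 = 30/6 = 5; σ²_E = ((9−1)/6)² = 1.778
te_F = (12 + 4·14 + 28)/6 = 96/6 = 16; σ²_F = ((28−12)/6)² = 7.111
te_G = (1 + 4·2 + 3)/6 = 12/6 = 2; σ²_G = ((3−1)/6)² = 0.111
te_H = (4 + 4·7 + 10)/6 = 42/6 = 7; σ²_H = ((10−4)/6)² = 1.000

Forward pass:
ES_A = 0; EF_A = 3
ES_B = 0; EF_B = 14
ES_C = 0; EF_C = 14
ES_D = 14; EF_D = 14+3 = 17
ES_E = 14; EF_E = 14+5 = 19
ES_F = 14; EF_F = 14+16 = 30
ES_G = 3; EF_G = 3+2 = 5
ES_H = max(EF_D=17, EF_E=19, EF_F=30, EF_G=5) = 30; EF_H = 30+7 = 37
Expected project duration μ = 37 hours. Critical path: C → F → H.

Variance along critical path = 0.444 + 7.111 + 1.000 = 8.556; σ = 2.925 hours.
D = μ + z·σ = 37 + 0.842·2.925 = 39.5 hours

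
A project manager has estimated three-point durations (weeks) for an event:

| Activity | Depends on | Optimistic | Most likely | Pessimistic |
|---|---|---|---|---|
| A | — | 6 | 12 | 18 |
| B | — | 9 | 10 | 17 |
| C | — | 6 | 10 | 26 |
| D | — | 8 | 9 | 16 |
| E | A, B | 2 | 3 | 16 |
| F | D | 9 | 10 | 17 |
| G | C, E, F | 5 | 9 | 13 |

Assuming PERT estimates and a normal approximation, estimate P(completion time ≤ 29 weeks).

te_A = (6 + 4·12 + 18)/6 = 72/6 = 12; σ²_A = ((18−6)/6)² = 4.000
te_B = (9 + 4·10 + 17)/6 = 66/6 = 11; σ²_B = ((17−9)/6)² = 1.778
te_C = (6 + 4·10 + 26)/6 = 72/6 = 12; σ²_C = ((26−6)/6)² = 11.111
te_D = (8 + 4·9 + 16)/6 = 60/6 = 10; σ²_D = ((16−8)/6)² = 1.778
te_E = (2 + 4·3 + 16)/6 = 30/6 = 5; σ²_E = ((16−2)/6)² = 5.444
te_F = (9 + 4·10 + 17)/6 = 66/6 = 11; σ²_F = ((17−9)/6)² = 1.778
te_G = (5 + 4·9 + 13)/6 = 54/6 = 9; σ²_G = ((13−5)/6)² = 1.778

Forward pass:
ES_A = 0; EF_A = 12
ES_B = 0; EF_B = 11
ES_C = 0; EF_C = 12
ES_D = 0; EF_D = 10
ES_E = max(EF_A=12, EF_B=11) = 12; EF_E = 12+5 = 17
ES_F = 10; EF_F = 10+11 = 21
ES_G = max(EF_C=12, EF_E=17, EF_F=21) = 21; EF_G = 21+9 = 30
Expected project duration μ = 30 weeks. Critical path: D → F → G.

Variance along critical path = 1.778 + 1.778 + 1.778 = 5.333; σ = √5.333 = 2.309 weeks.
Z = (29 − 30) / 2.309 = -0.433
P(T ≤ 29) = Φ(-0.433) ≈ 0.333

0.333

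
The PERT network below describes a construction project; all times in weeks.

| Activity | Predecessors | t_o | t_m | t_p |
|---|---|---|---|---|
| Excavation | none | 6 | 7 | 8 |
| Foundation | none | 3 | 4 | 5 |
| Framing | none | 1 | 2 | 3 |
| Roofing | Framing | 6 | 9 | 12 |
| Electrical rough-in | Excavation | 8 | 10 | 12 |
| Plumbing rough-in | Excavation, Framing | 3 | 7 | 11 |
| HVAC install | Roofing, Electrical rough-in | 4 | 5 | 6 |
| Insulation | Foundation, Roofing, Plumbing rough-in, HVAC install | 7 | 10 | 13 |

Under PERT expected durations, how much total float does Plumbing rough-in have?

8 weeks

te_Excavation = (6 + 4·7 + 8)/6 = 42/6 = 7
te_Foundation = (3 + 4·4 + 5)/6 = 24/6 = 4
te_Framing = (1 + 4·2 + 3)/6 = 12/6 = 2
te_Roofing = (6 + 4·9 + 12)/6 = 54/6 = 9
te_Electrical rough-in = (8 + 4·10 + 12)/6 = 60/6 = 10
te_Plumbing rough-in = (3 + 4·7 + 11)/6 = 42/6 = 7
te_HVAC install = (4 + 4·5 + 6)/6 = 30/6 = 5
te_Insulation = (7 + 4·10 + 13)/6 = 60/6 = 10

Forward pass:
ES_Excavation = 0; EF_Excavation = 7
ES_Foundation = 0; EF_Foundation = 4
ES_Framing = 0; EF_Framing = 2
ES_Roofing = 2; EF_Roofing = 2+9 = 11
ES_Electrical rough-in = 7; EF_Electrical rough-in = 7+10 = 17
ES_Plumbing rough-in = max(EF_Excavation=7, EF_Framing=2) = 7; EF_Plumbing rough-in = 7+7 = 14
ES_HVAC install = max(EF_Roofing=11, EF_Electrical rough-in=17) = 17; EF_HVAC install = 17+5 = 22
ES_Insulation = max(EF_Foundation=4, EF_Roofing=11, EF_Plumbing rough-in=14, EF_HVAC install=22) = 22; EF_Insulation = 22+10 = 32
Expected project duration μ = 32 weeks. Critical path: Excavation → Electrical rough-in → HVAC install → Insulation.

Backward pass:
LF_Insulation = 32; LS_Insulation = 32−10 = 22
LF_HVAC install = LS_Insulation = 22; LS_HVAC install = 22−5 = 17
LF_Plumbing rough-in = LS_Insulation = 22; LS_Plumbing rough-in = 22−7 = 15
LF_Electrical rough-in = LS_HVAC install = 17; LS_Electrical rough-in = 17−10 = 7
LF_Roofing = min(LS_HVAC install=17, LS_Insulation=22) = 17; LS_Roofing = 17−9 = 8
LF_Framing = min(LS_Roofing=8, LS_Plumbing rough-in=15) = 8; LS_Framing = 8−2 = 6
LF_Foundation = LS_Insulation = 22; LS_Foundation = 22−4 = 18
LF_Excavation = min(LS_Electrical rough-in=7, LS_Plumbing rough-in=15) = 7; LS_Excavation = 7−7 = 0
Slack_Plumbing rough-in = LS_Plumbing rough-in − ES_Plumbing rough-in = 15 − 7 = 8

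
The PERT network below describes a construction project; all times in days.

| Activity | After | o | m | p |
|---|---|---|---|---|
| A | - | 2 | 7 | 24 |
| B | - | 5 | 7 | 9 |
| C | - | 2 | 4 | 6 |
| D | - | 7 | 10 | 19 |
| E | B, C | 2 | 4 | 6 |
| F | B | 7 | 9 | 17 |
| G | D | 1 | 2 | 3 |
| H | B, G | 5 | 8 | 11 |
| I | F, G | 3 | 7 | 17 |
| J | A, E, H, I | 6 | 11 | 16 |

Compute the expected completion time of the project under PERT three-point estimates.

te_A = (2 + 4·7 + 24)/6 = 54/6 = 9
te_B = (5 + 4·7 + 9)/6 = 42/6 = 7
te_C = (2 + 4·4 + 6)/6 = 24/6 = 4
te_D = (7 + 4·10 + 19)/6 = 66/6 = 11
te_E = (2 + 4·4 + 6)/6 = 24/6 = 4
te_F = (7 + 4·9 + 17)/6 = 60/6 = 10
te_G = (1 + 4·2 + 3)/6 = 12/6 = 2
te_H = (5 + 4·8 + 11)/6 = 48/6 = 8
te_I = (3 + 4·7 + 17)/6 = 48/6 = 8
te_J = (6 + 4·11 + 16)/6 = 66/6 = 11

Forward pass:
ES_A = 0; EF_A = 9
ES_B = 0; EF_B = 7
ES_C = 0; EF_C = 4
ES_D = 0; EF_D = 11
ES_E = max(EF_B=7, EF_C=4) = 7; EF_E = 7+4 = 11
ES_F = 7; EF_F = 7+10 = 17
ES_G = 11; EF_G = 11+2 = 13
ES_H = max(EF_B=7, EF_G=13) = 13; EF_H = 13+8 = 21
ES_I = max(EF_F=17, EF_G=13) = 17; EF_I = 17+8 = 25
ES_J = max(EF_A=9, EF_E=11, EF_H=21, EF_I=25) = 25; EF_J = 25+11 = 36
Expected project duration μ = 36 days. Critical path: B → F → I → J.

36 days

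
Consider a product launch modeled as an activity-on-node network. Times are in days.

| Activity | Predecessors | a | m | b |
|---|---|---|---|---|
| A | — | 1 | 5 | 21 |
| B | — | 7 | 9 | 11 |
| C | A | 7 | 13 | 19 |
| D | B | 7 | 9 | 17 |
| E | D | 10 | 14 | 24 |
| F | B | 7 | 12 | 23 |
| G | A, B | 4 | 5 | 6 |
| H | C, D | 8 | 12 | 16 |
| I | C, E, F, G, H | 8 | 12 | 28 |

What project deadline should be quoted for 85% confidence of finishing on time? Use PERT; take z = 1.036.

52.6 days

te_A = (1 + 4·5 + 21)/6 = 42/6 = 7; σ²_A = ((21−1)/6)² = 11.111
te_B = (7 + 4·9 + 11)/6 = 54/6 = 9; σ²_B = ((11−7)/6)² = 0.444
te_C = (7 + 4·13 + 19)/6 = 78/6 = 13; σ²_C = ((19−7)/6)² = 4.000
te_D = (7 + 4·9 + 17)/6 = 60/6 = 10; σ²_D = ((17−7)/6)² = 2.778
te_E = (10 + 4·14 + 24)/6 = 90/6 = 15; σ²_E = ((24−10)/6)² = 5.444
te_F = (7 + 4·12 + 23)/6 = 78/6 = 13; σ²_F = ((23−7)/6)² = 7.111
te_G = (4 + 4·5 + 6)/6 = 30/6 = 5; σ²_G = ((6−4)/6)² = 0.111
te_H = (8 + 4·12 + 16)/6 = 72/6 = 12; σ²_H = ((16−8)/6)² = 1.778
te_I = (8 + 4·12 + 28)/6 = 84/6 = 14; σ²_I = ((28−8)/6)² = 11.111

Forward pass:
ES_A = 0; EF_A = 7
ES_B = 0; EF_B = 9
ES_C = 7; EF_C = 7+13 = 20
ES_D = 9; EF_D = 9+10 = 19
ES_E = 19; EF_E = 19+15 = 34
ES_F = 9; EF_F = 9+13 = 22
ES_G = max(EF_A=7, EF_B=9) = 9; EF_G = 9+5 = 14
ES_H = max(EF_C=20, EF_D=19) = 20; EF_H = 20+12 = 32
ES_I = max(EF_C=20, EF_E=34, EF_F=22, EF_G=14, EF_H=32) = 34; EF_I = 34+14 = 48
Expected project duration μ = 48 days. Critical path: B → D → E → I.

Variance along critical path = 0.444 + 2.778 + 5.444 + 11.111 = 19.778; σ = 4.447 days.
D = μ + z·σ = 48 + 1.036·4.447 = 52.6 days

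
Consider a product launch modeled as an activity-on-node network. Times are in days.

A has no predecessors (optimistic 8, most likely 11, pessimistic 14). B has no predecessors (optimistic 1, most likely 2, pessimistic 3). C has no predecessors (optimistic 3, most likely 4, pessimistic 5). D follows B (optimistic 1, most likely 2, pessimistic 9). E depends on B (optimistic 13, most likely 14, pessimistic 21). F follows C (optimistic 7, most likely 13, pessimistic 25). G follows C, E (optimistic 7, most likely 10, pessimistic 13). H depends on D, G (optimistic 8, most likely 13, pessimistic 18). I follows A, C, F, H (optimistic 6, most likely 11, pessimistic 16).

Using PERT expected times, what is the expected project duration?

te_A = (8 + 4·11 + 14)/6 = 66/6 = 11
te_B = (1 + 4·2 + 3)/6 = 12/6 = 2
te_C = (3 + 4·4 + 5)/6 = 24/6 = 4
te_D = (1 + 4·2 + 9)/6 = 18/6 = 3
te_E = (13 + 4·14 + 21)/6 = 90/6 = 15
te_F = (7 + 4·13 + 25)/6 = 84/6 = 14
te_G = (7 + 4·10 + 13)/6 = 60/6 = 10
te_H = (8 + 4·13 + 18)/6 = 78/6 = 13
te_I = (6 + 4·11 + 16)/6 = 66/6 = 11

Forward pass:
ES_A = 0; EF_A = 11
ES_B = 0; EF_B = 2
ES_C = 0; EF_C = 4
ES_D = 2; EF_D = 2+3 = 5
ES_E = 2; EF_E = 2+15 = 17
ES_F = 4; EF_F = 4+14 = 18
ES_G = max(EF_C=4, EF_E=17) = 17; EF_G = 17+10 = 27
ES_H = max(EF_D=5, EF_G=27) = 27; EF_H = 27+13 = 40
ES_I = max(EF_A=11, EF_C=4, EF_F=18, EF_H=40) = 40; EF_I = 40+11 = 51
Expected project duration μ = 51 days. Critical path: B → E → G → H → I.

51 days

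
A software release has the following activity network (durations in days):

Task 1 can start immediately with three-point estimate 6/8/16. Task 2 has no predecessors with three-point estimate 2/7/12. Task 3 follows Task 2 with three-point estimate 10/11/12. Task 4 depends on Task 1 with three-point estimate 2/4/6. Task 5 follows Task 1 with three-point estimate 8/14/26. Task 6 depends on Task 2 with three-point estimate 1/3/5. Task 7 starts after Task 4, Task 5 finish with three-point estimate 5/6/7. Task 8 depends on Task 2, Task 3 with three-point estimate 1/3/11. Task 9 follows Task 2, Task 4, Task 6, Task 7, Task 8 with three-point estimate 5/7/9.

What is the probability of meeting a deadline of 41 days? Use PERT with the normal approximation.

0.873

te_Task 1 = (6 + 4·8 + 16)/6 = 54/6 = 9; σ²_Task 1 = ((16−6)/6)² = 2.778
te_Task 2 = (2 + 4·7 + 12)/6 = 42/6 = 7; σ²_Task 2 = ((12−2)/6)² = 2.778
te_Task 3 = (10 + 4·11 + 12)/6 = 66/6 = 11; σ²_Task 3 = ((12−10)/6)² = 0.111
te_Task 4 = (2 + 4·4 + 6)/6 = 24/6 = 4; σ²_Task 4 = ((6−2)/6)² = 0.444
te_Task 5 = (8 + 4·14 + 26)/6 = 90/6 = 15; σ²_Task 5 = ((26−8)/6)² = 9.000
te_Task 6 = (1 + 4·3 + 5)/6 = 18/6 = 3; σ²_Task 6 = ((5−1)/6)² = 0.444
te_Task 7 = (5 + 4·6 + 7)/6 = 36/6 = 6; σ²_Task 7 = ((7−5)/6)² = 0.111
te_Task 8 = (1 + 4·3 + 11)/6 = 24/6 = 4; σ²_Task 8 = ((11−1)/6)² = 2.778
te_Task 9 = (5 + 4·7 + 9)/6 = 42/6 = 7; σ²_Task 9 = ((9−5)/6)² = 0.444

Forward pass:
ES_Task 1 = 0; EF_Task 1 = 9
ES_Task 2 = 0; EF_Task 2 = 7
ES_Task 3 = 7; EF_Task 3 = 7+11 = 18
ES_Task 4 = 9; EF_Task 4 = 9+4 = 13
ES_Task 5 = 9; EF_Task 5 = 9+15 = 24
ES_Task 6 = 7; EF_Task 6 = 7+3 = 10
ES_Task 7 = max(EF_Task 4=13, EF_Task 5=24) = 24; EF_Task 7 = 24+6 = 30
ES_Task 8 = max(EF_Task 2=7, EF_Task 3=18) = 18; EF_Task 8 = 18+4 = 22
ES_Task 9 = max(EF_Task 2=7, EF_Task 4=13, EF_Task 6=10, EF_Task 7=30, EF_Task 8=22) = 30; EF_Task 9 = 30+7 = 37
Expected project duration μ = 37 days. Critical path: Task 1 → Task 5 → Task 7 → Task 9.

Variance along critical path = 2.778 + 9.000 + 0.111 + 0.444 = 12.333; σ = √12.333 = 3.512 days.
Z = (41 − 37) / 3.512 = 1.139
P(T ≤ 41) = Φ(1.139) ≈ 0.873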